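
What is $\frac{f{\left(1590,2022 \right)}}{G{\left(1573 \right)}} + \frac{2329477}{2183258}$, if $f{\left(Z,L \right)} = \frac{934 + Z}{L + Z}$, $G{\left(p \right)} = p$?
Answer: $\frac{42989753593}{40274560326} \approx 1.0674$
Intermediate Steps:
$f{\left(Z,L \right)} = \frac{934 + Z}{L + Z}$
$\frac{f{\left(1590,2022 \right)}}{G{\left(1573 \right)}} + \frac{2329477}{2183258} = \frac{\frac{1}{2022 + 1590} \left(934 + 1590\right)}{1573} + \frac{2329477}{2183258} = \frac{1}{3612} \cdot 2524 \cdot \frac{1}{1573} + 2329477 \cdot \frac{1}{2183258} = \frac{1}{3612} \cdot 2524 \cdot \frac{1}{1573} + \frac{2329477}{2183258} = \frac{631}{903} \cdot \frac{1}{1573} + \frac{2329477}{2183258} = \frac{631}{1420419} + \frac{2329477}{2183258} = \frac{42989753593}{40274560326}$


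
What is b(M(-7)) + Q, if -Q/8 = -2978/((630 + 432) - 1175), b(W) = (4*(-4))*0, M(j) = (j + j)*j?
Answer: -23824/113 ≈ -210.83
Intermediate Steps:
M(j) = 2*j² (M(j) = (2*j)*j = 2*j²)
b(W) = 0 (b(W) = -16*0 = 0)
Q = -23824/113 (Q = -(-23824)/((630 + 432) - 1175) = -(-23824)/(1062 - 1175) = -(-23824)/(-113) = -(-23824)*(-1)/113 = -8*2978/113 = -23824/113 ≈ -210.83)
b(M(-7)) + Q = 0 - 23824/113 = -23824/113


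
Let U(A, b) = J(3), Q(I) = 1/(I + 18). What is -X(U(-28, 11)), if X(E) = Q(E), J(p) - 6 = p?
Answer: -1/27 ≈ -0.037037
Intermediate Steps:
J(p) = 6 + p
Q(I) = 1/(18 + I)
U(A, b) = 9 (U(A, b) = 6 + 3 = 9)
X(E) = 1/(18 + E)
-X(U(-28, 11)) = -1/(18 + 9) = -1/27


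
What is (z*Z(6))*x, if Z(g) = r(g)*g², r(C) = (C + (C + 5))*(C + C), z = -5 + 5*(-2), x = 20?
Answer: -2203200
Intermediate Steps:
z = -15 (z = -5 - 10 = -15)
r(C) = 2*C*(5 + 2*C) (r(C) = (C + (5 + C))*(2*C) = (5 + 2*C)*(2*C) = 2*C*(5 + 2*C))
Z(g) = 2*g³*(5 + 2*g) (Z(g) = (2*g*(5 + 2*g))*g² = 2*g³*(5 + 2*g))
(z*Z(6))*x = -15*6³*(10 + 4*6)*20 = -3240*(10 + 24)*20 = -3240*34*20 = -15*7344*20 = -110160*20 = -2203200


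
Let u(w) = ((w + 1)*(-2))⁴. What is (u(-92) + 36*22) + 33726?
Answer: 1097233894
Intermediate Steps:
u(w) = (-2 - 2*w)⁴ (u(w) = ((1 + w)*(-2))⁴ = (-2 - 2*w)⁴)
(u(-92) + 36*22) + 33726 = (16*(1 - 92)⁴ + 36*22) + 33726 = (16*(-91)⁴ + 792) + 33726 = (16*68574961 + 792) + 33726 = (1097199376 + 792) + 33726 = 1097200168 + 33726 = 1097233894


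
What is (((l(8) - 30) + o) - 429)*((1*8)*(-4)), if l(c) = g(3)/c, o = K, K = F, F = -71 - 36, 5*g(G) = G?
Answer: 90548/5 ≈ 18110.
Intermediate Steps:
g(G) = G/5
F = -107
K = -107
o = -107
l(c) = 3/(5*c) (l(c) = ((⅕)*3)/c = 3/(5*c))
(((l(8) - 30) + o) - 429)*((1*8)*(-4)) = ((((⅗)/8 - 30) - 107) - 429)*((1*8)*(-4)) = ((((⅗)*(⅛) - 30) - 107) - 429)*(8*(-4)) = (((3/40 - 30) - 107) - 429)*(-32) = ((-1197/40 - 107) - 429)*(-32) = (-5477/40 - 429)*(-32) = -22637/40*(-32) = 90548/5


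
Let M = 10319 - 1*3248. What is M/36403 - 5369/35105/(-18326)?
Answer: 11015040649/56705317130 ≈ 0.19425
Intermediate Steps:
M = 7071 (M = 10319 - 3248 = 7071)
M/36403 - 5369/35105/(-18326) = 7071/36403 - 5369/35105/(-18326) = 7071*(1/36403) - 5369*1/35105*(-1/18326) = 7071/36403 - 13/85*(-1/18326) = 7071/36403 + 13/1557710 = 11015040649/56705317130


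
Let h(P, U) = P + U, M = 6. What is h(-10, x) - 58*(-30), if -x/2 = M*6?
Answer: 1658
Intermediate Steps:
x = -72 (x = -12*6 = -2*36 = -72)
h(-10, x) - 58*(-30) = (-10 - 72) - 58*(-30) = -82 + 1740 = 1658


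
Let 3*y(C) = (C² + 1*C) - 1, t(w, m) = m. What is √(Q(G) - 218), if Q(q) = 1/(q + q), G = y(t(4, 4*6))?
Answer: I*√312870878/1198 ≈ 14.765*I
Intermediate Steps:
y(C) = -⅓ + C/3 + C²/3 (y(C) = ((C² + 1*C) - 1)/3 = ((C² + C) - 1)/3 = ((C + C²) - 1)/3 = (-1 + C + C²)/3 = -⅓ + C/3 + C²/3)
G = 599/3 (G = -⅓ + (4*6)/3 + (4*6)²/3 = -⅓ + (⅓)*24 + (⅓)*24² = -⅓ + 8 + (⅓)*576 = -⅓ + 8 + 192 = 599/3 ≈ 199.67)
Q(q) = 1/(2*q)
√(Q(G) - 218) = √(1/(2*(599/3)) - 218) = √((½)*(3/599) - 218) = √(3/1198 - 218) = √(-261161/1198) = I*√312870878/1198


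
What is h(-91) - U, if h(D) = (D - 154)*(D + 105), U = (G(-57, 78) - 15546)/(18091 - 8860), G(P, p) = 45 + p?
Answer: -10548969/3077 ≈ -3428.3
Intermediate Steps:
U = -5141/3077 (U = ((45 + 78) - 15546)/(18091 - 8860) = (123 - 15546)/9231 = -15423*1/9231 = -5141/3077 ≈ -1.6708)
h(D) = (-154 + D)*(105 + D)
h(-91) - U = (-16170 + (-91)² - 49*(-91)) - 1*(-5141/3077) = (-16170 + 8281 + 4459) + 5141/3077 = -3430 + 5141/3077 = -10548969/3077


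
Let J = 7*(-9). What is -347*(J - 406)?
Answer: 162743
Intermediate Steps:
J = -63
-347*(J - 406) = -347*(-63 - 406) = -347*(-469) = 162743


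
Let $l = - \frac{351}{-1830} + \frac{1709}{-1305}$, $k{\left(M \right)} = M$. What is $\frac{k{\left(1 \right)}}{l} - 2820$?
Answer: $- \frac{502009230}{177961} \approx -2820.9$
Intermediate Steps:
$l = - \frac{177961}{159210}$ ($l = \left(-351\right) \left(- \frac{1}{1830}\right) + 1709 \left(- \frac{1}{1305}\right) = \frac{117}{610} - \frac{1709}{1305} = - \frac{177961}{159210} \approx -1.1178$)
$\frac{k{\left(1 \right)}}{l} - 2820 = 1 \frac{1}{- \frac{177961}{159210}} - 2820 = 1 \left(- \frac{159210}{177961}\right) - 2820 = - \frac{159210}{177961} - 2820 = - \frac{502009230}{177961}$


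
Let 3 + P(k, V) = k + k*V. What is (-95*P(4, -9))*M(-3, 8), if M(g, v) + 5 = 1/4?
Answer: -63175/4 ≈ -15794.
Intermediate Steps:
M(g, v) = -19/4 (M(g, v) = -5 + 1/4 = -5 + ¼ = -19/4)
P(k, V) = -3 + k + V*k (P(k, V) = -3 + (k + k*V) = -3 + (k + V*k) = -3 + k + V*k)
(-95*P(4, -9))*M(-3, 8) = -95*(-3 + 4 - 9*4)*(-19/4) = -95*(-3 + 4 - 36)*(-19/4) = -95*(-35)*(-19/4) = 3325*(-19/4) = -63175/4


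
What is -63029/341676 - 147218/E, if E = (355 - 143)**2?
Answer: -6641704093/1919535768 ≈ -3.4601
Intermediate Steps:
E = 44944 (E = 212**2 = 44944)
-63029/341676 - 147218/E = -63029/341676 - 147218/44944 = -63029*1/341676 - 147218*1/44944 = -63029/341676 - 73609/22472 = -6641704093/1919535768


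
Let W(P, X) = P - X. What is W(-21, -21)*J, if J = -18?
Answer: 0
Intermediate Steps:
W(-21, -21)*J = (-21 - 1*(-21))*(-18) = (-21 + 21)*(-18) = 0*(-18) = 0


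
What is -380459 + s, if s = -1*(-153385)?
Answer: -227074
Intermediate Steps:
s = 153385
-380459 + s = -380459 + 153385 = -227074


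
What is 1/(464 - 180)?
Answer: 1/284 ≈ 0.0035211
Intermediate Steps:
1/(464 - 180) = 1/284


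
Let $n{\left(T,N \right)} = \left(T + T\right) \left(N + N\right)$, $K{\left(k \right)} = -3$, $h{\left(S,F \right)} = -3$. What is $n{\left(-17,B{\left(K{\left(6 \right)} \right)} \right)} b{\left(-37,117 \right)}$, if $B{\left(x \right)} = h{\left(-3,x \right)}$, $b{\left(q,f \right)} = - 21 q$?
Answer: $158508$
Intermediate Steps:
$B{\left(x \right)} = -3$
$n{\left(T,N \right)} = 4 N T$ ($n{\left(T,N \right)} = 2 T 2 N = 4 N T$)
$n{\left(-17,B{\left(K{\left(6 \right)} \right)} \right)} b{\left(-37,117 \right)} = 4 \left(-3\right) \left(-17\right) \left(\left(-21\right) \left(-37\right)\right) = 204 \cdot 777 = 158508$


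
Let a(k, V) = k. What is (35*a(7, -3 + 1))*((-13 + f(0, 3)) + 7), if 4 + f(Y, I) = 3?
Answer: -1715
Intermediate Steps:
f(Y, I) = -1 (f(Y, I) = -4 + 3 = -1)
(35*a(7, -3 + 1))*((-13 + f(0, 3)) + 7) = (35*7)*((-13 - 1) + 7) = 245*(-14 + 7) = 245*(-7) = -1715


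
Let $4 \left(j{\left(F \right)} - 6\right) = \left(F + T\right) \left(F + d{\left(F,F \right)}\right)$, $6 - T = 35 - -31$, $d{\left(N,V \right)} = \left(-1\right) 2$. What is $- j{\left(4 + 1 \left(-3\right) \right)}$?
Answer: $- \frac{83}{4} \approx -20.75$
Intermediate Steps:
$d{\left(N,V \right)} = -2$
$T = -60$ ($T = 6 - \left(35 - -31\right) = 6 - \left(35 + 31\right) = 6 - 66 = -60$)
$j{\left(F \right)} = 6 + \frac{\left(-60 + F\right) \left(-2 + F\right)}{4}$ ($j{\left(F \right)} = 6 + \frac{\left(F - 60\right) \left(F - 2\right)}{4} = 6 + \frac{\left(-60 + F\right) \left(-2 + F\right)}{4}$)
$- j{\left(4 + 1 \left(-3\right) \right)} = - (36 - \frac{31 \left(4 + 1 \left(-3\right)\right)}{2} + \frac{\left(4 + 1 \left(-3\right)\right)^{2}}{4}) = - (36 - \frac{31 \left(4 - 3\right)}{2} + \frac{\left(4 - 3\right)^{2}}{4}) = - (36 - \frac{31}{2} + \frac{1^{2}}{4}) = - (36 - \frac{31}{2} + \frac{1}{4} \cdot 1) = - (36 - \frac{31}{2} + \frac{1}{4}) = \left(-1\right) \frac{83}{4} = - \frac{83}{4}$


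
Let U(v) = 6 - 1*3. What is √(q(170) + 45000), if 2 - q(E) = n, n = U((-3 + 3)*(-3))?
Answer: √44999 ≈ 212.13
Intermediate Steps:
U(v) = 3 (U(v) = 6 - 3 = 3)
n = 3
q(E) = -1 (q(E) = 2 - 1*3 = 2 - 3 = -1)
√(q(170) + 45000) = √(-1 + 45000) = √44999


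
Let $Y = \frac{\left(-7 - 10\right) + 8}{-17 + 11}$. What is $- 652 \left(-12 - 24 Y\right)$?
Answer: $31296$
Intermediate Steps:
$Y = \frac{3}{2}$ ($Y = \frac{\left(-7 - 10\right) + 8}{-6} = \left(-17 + 8\right) \left(- \frac{1}{6}\right) = \left(-9\right) \left(- \frac{1}{6}\right) = \frac{3}{2} \approx 1.5$)
$- 652 \left(-12 - 24 Y\right) = - 652 \left(-12 - 36\right) = \left(-652\right) \left(-48\right) = 31296$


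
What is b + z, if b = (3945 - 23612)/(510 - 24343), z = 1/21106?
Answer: 415115535/503019298 ≈ 0.82525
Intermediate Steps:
z = 1/21106 ≈ 4.7380e-5
b = 19667/23833 (b = -19667/(-23833) = -19667*(-1/23833) = 19667/23833 ≈ 0.82520)
b + z = 19667/23833 + 1/21106 = 415115535/503019298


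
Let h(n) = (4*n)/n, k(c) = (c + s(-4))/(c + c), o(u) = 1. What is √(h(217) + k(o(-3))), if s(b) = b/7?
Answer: √826/14 ≈ 2.0529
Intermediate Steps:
s(b) = b/7 (s(b) = b*(⅐) = b/7)
k(c) = (-4/7 + c)/(2*c) (k(c) = (c + (⅐)*(-4))/(c + c) = (c - 4/7)/((2*c)) = (-4/7 + c)*(1/(2*c)) = (-4/7 + c)/(2*c))
h(n) = 4
√(h(217) + k(o(-3))) = √(4 + (1/14)*(-4 + 7*1)/1) = √(4 + (1/14)*1*(-4 + 7)) = √(4 + (1/14)*1*3) = √(4 + 3/14) = √(59/14) = √826/14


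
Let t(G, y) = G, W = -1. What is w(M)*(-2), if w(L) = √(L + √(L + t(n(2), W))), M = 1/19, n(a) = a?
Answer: -2*√(19 + 19*√741)/19 ≈ -2.4375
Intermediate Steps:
M = 1/19 ≈ 0.052632
w(L) = √(L + √(2 + L)) (w(L) = √(L + √(L + 2)) = √(L + √(2 + L)))
w(M)*(-2) = √(1/19 + √(2 + 1/19))*(-2) = √(1/19 + √(39/19))*(-2) = √(1/19 + √741/19)*(-2) = -2*√(1/19 + √741/19)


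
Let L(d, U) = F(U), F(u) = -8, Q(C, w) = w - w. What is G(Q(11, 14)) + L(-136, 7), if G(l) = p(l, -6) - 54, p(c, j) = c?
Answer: -62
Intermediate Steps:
Q(C, w) = 0
G(l) = -54 + l (G(l) = l - 54 = -54 + l)
L(d, U) = -8
G(Q(11, 14)) + L(-136, 7) = (-54 + 0) - 8 = -54 - 8 = -62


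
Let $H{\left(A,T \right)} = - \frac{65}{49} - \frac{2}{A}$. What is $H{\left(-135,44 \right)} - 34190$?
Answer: $- \frac{226175527}{6615} \approx -34191.0$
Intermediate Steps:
$H{\left(A,T \right)} = - \frac{65}{49} - \frac{2}{A}$ ($H{\left(A,T \right)} = \left(-65\right) \frac{1}{49} - \frac{2}{A} = - \frac{65}{49} - \frac{2}{A}$)
$H{\left(-135,44 \right)} - 34190 = \left(- \frac{65}{49} - \frac{2}{-135}\right) - 34190 = \left(- \frac{65}{49} - - \frac{2}{135}\right) - 34190 = \left(- \frac{65}{49} + \frac{2}{135}\right) - 34190 = - \frac{8677}{6615} - 34190 = - \frac{226175527}{6615}$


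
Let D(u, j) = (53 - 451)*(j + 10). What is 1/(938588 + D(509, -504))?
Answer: 1/1135200 ≈ 8.8090e-7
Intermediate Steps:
D(u, j) = -3980 - 398*j (D(u, j) = -398*(10 + j) = -3980 - 398*j)
1/(938588 + D(509, -504)) = 1/(938588 + (-3980 - 398*(-504))) = 1/(938588 + (-3980 + 200592)) = 1/(938588 + 196612) = 1/1135200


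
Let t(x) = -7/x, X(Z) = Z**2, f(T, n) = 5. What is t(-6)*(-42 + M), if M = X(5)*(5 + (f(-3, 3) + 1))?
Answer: 1631/6 ≈ 271.83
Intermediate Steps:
M = 275 (M = 5**2*(5 + (5 + 1)) = 25*(5 + 6) = 25*11 = 275)
t(-6)*(-42 + M) = (-7/(-6))*(-42 + 275) = -7*(-1/6)*233 = (7/6)*233 = 1631/6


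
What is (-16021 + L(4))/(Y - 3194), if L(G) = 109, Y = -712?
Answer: 884/217 ≈ 4.0737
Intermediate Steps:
(-16021 + L(4))/(Y - 3194) = (-16021 + 109)/(-712 - 3194) = -15912/(-3906) = -15912*(-1/3906) = 884/217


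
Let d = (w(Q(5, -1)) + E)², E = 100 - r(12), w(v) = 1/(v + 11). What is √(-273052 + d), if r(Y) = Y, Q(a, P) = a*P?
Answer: I*√9550031/6 ≈ 515.05*I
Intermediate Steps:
Q(a, P) = P*a
w(v) = 1/(11 + v)
E = 88 (E = 100 - 1*12 = 100 - 12 = 88)
d = 279841/36 (d = (1/(11 - 1*5) + 88)² = (1/(11 - 5) + 88)² = (1/6 + 88)² = (⅙ + 88)² = (529/6)² = 279841/36 ≈ 7773.4)
√(-273052 + d) = √(-273052 + 279841/36) = √(-9550031/36) = I*√9550031/6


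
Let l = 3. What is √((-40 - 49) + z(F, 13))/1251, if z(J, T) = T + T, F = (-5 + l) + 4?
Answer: I*√7/417 ≈ 0.0063447*I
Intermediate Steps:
F = 2 (F = (-5 + 3) + 4 = -2 + 4 = 2)
z(J, T) = 2*T
√((-40 - 49) + z(F, 13))/1251 = √((-40 - 49) + 2*13)/1251 = √(-89 + 26)*(1/1251) = √(-63)*(1/1251) = (3*I*√7)*(1/1251) = I*√7/417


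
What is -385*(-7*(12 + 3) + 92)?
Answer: 5005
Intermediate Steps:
-385*(-7*(12 + 3) + 92) = -385*(-7*15 + 92) = -385*(-105 + 92) = -385*(-13) = 5005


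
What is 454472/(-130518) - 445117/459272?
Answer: -133411022495/29971631448 ≈ -4.4512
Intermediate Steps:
454472/(-130518) - 445117/459272 = 454472*(-1/130518) - 445117*1/459272 = -227236/65259 - 445117/459272 = -133411022495/29971631448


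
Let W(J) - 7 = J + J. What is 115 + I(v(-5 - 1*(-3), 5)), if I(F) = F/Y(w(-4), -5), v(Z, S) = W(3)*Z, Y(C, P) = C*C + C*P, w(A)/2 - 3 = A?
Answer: 792/7 ≈ 113.14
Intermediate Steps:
w(A) = 6 + 2*A
Y(C, P) = C² + C*P
W(J) = 7 + 2*J (W(J) = 7 + (J + J) = 7 + 2*J)
v(Z, S) = 13*Z (v(Z, S) = (7 + 2*3)*Z = (7 + 6)*Z = 13*Z)
I(F) = F/14 (I(F) = F/(((6 + 2*(-4))*((6 + 2*(-4)) - 5))) = F/(((6 - 8)*((6 - 8) - 5))) = F/((-2*(-2 - 5))) = F/((-2*(-7))) = F/14)
115 + I(v(-5 - 1*(-3), 5)) = 115 + (13*(-5 - 1*(-3)))/14 = 115 + (13*(-5 + 3))/14 = 115 + (13*(-2))/14 = 115 + (1/14)*(-26) = 115 - 13/7 = 792/7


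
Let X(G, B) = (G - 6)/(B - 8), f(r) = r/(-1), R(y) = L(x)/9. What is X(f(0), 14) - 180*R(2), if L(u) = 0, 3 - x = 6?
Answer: -1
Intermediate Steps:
x = -3 (x = 3 - 1*6 = 3 - 6 = -3)
R(y) = 0 (R(y) = 0/9 = 0*(⅑) = 0)
f(r) = -r (f(r) = r*(-1) = -r)
X(G, B) = (-6 + G)/(-8 + B)
X(f(0), 14) - 180*R(2) = (-6 - 1*0)/(-8 + 14) - 180*0 = (-6 + 0)/6 + 0 = (⅙)*(-6) + 0 = -1 + 0 = -1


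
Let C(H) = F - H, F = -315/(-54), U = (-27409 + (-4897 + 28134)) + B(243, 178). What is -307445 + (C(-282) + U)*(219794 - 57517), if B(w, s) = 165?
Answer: -3623055925/6 ≈ -6.0384e+8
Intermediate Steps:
U = -4007 (U = (-27409 + (-4897 + 28134)) + 165 = (-27409 + 23237) + 165 = -4172 + 165 = -4007)
F = 35/6 (F = -315*(-1/54) = 35/6 ≈ 5.8333)
C(H) = 35/6 - H
-307445 + (C(-282) + U)*(219794 - 57517) = -307445 + ((35/6 - 1*(-282)) - 4007)*(219794 - 57517) = -307445 + ((35/6 + 282) - 4007)*162277 = -307445 + (1727/6 - 4007)*162277 = -307445 - 22315/6*162277 = -307445 - 3621211255/6 = -3623055925/6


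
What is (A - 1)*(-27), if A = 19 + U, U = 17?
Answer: -945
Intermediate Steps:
A = 36 (A = 19 + 17 = 36)
(A - 1)*(-27) = (36 - 1)*(-27) = 35*(-27) = -945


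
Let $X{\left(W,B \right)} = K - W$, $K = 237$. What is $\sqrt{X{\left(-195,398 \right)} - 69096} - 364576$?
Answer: $-364576 + 2 i \sqrt{17166} \approx -3.6458 \cdot 10^{5} + 262.04 i$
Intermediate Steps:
$X{\left(W,B \right)} = 237 - W$
$\sqrt{X{\left(-195,398 \right)} - 69096} - 364576 = \sqrt{\left(237 - -195\right) - 69096} - 364576 = \sqrt{\left(237 + 195\right) - 69096} - 364576 = \sqrt{432 - 69096} - 364576 = \sqrt{-68664} - 364576 = 2 i \sqrt{17166} - 364576 = -364576 + 2 i \sqrt{17166}$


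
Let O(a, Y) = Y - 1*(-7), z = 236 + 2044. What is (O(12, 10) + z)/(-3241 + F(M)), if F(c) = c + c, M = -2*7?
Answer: -2297/3269 ≈ -0.70266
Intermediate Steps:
z = 2280
M = -14
O(a, Y) = 7 + Y (O(a, Y) = Y + 7 = 7 + Y)
F(c) = 2*c
(O(12, 10) + z)/(-3241 + F(M)) = ((7 + 10) + 2280)/(-3241 + 2*(-14)) = (17 + 2280)/(-3241 - 28) = 2297/(-3269) = 2297*(-1/3269) = -2297/3269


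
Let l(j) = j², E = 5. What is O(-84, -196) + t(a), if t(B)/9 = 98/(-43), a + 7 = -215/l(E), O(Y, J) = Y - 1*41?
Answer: -6257/43 ≈ -145.51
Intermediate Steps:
O(Y, J) = -41 + Y (O(Y, J) = Y - 41 = -41 + Y)
a = -78/5 (a = -7 - 215/(5²) = -7 - 215/25 = -7 - 215*1/25 = -7 - 43/5 = -78/5 ≈ -15.600)
t(B) = -882/43 (t(B) = 9*(98/(-43)) = 9*(98*(-1/43)) = 9*(-98/43) = -882/43)
O(-84, -196) + t(a) = (-41 - 84) - 882/43 = -125 - 882/43 = -6257/43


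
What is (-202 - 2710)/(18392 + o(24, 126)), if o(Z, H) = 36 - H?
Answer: -1456/9151 ≈ -0.15911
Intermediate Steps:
(-202 - 2710)/(18392 + o(24, 126)) = (-202 - 2710)/(18392 + (36 - 1*126)) = -2912/(18392 + (36 - 126)) = -2912/(18392 - 90) = -2912/18302 = -2912*1/18302 = -1456/9151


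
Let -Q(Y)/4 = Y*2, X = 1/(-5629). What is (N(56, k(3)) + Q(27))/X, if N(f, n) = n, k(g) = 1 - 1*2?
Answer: 1221493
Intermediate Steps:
k(g) = -1 (k(g) = 1 - 2 = -1)
X = -1/5629 ≈ -0.00017765
Q(Y) = -8*Y (Q(Y) = -4*Y*2 = -8*Y)
(N(56, k(3)) + Q(27))/X = (-1 - 8*27)/(-1/5629) = (-1 - 216)*(-5629) = -217*(-5629) = 1221493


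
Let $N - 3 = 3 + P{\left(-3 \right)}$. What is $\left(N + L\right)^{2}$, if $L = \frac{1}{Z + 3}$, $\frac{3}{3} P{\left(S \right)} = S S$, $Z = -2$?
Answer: $256$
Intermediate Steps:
$P{\left(S \right)} = S^{2}$ ($P{\left(S \right)} = S S = S^{2}$)
$N = 15$ ($N = 3 + \left(3 + \left(-3\right)^{2}\right) = 3 + \left(3 + 9\right) = 3 + 12 = 15$)
$L = 1$ ($L = \frac{1}{-2 + 3} = 1^{-1} = 1$)
$\left(N + L\right)^{2} = \left(15 + 1\right)^{2} = 16^{2} = 256$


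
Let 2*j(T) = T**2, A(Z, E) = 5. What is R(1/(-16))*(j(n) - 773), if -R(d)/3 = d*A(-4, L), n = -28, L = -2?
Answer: -5715/16 ≈ -357.19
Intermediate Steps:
j(T) = T**2/2
R(d) = -15*d (R(d) = -3*d*5 = -15*d)
R(1/(-16))*(j(n) - 773) = (-15/(-16))*((1/2)*(-28)**2 - 773) = (-15*(-1/16))*((1/2)*784 - 773) = 15*(392 - 773)/16 = (15/16)*(-381) = -5715/16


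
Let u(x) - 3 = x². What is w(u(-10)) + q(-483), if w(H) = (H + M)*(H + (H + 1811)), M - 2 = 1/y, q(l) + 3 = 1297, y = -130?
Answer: 27698253/130 ≈ 2.1306e+5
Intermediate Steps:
q(l) = 1294 (q(l) = -3 + 1297 = 1294)
M = 259/130 (M = 2 + 1/(-130) = 2 - 1/130 = 259/130 ≈ 1.9923)
u(x) = 3 + x²
w(H) = (1811 + 2*H)*(259/130 + H) (w(H) = (H + 259/130)*(H + (H + 1811)) = (259/130 + H)*(H + (1811 + H)) = (259/130 + H)*(1811 + 2*H) = (1811 + 2*H)*(259/130 + H))
w(u(-10)) + q(-483) = (469049/130 + 2*(3 + (-10)²)² + 117974*(3 + (-10)²)/65) + 1294 = (469049/130 + 2*(3 + 100)² + 117974*(3 + 100)/65) + 1294 = (469049/130 + 2*103² + (117974/65)*103) + 1294 = (469049/130 + 2*10609 + 12151322/65) + 1294 = (469049/130 + 21218 + 12151322/65) + 1294 = 27530033/130 + 1294 = 27698253/130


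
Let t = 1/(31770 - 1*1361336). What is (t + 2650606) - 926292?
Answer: 2292589267723/1329566 ≈ 1.7243e+6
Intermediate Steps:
t = -1/1329566 (t = 1/(31770 - 1361336) = 1/(-1329566) = -1/1329566 ≈ -7.5212e-7)
(t + 2650606) - 926292 = (-1/1329566 + 2650606) - 926292 = 3524155616995/1329566 - 926292 = 2292589267723/1329566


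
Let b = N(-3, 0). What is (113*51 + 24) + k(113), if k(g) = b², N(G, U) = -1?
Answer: 5788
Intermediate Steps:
b = -1
k(g) = 1 (k(g) = (-1)² = 1)
(113*51 + 24) + k(113) = (113*51 + 24) + 1 = (5763 + 24) + 1 = 5787 + 1 = 5788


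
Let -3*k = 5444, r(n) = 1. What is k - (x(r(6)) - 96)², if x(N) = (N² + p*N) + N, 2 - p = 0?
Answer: -30836/3 ≈ -10279.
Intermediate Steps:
p = 2 (p = 2 - 1*0 = 2 + 0 = 2)
k = -5444/3 (k = -⅓*5444 = -5444/3 ≈ -1814.7)
x(N) = N² + 3*N (x(N) = (N² + 2*N) + N = N² + 3*N)
k - (x(r(6)) - 96)² = -5444/3 - (1*(3 + 1) - 96)² = -5444/3 - (1*4 - 96)² = -5444/3 - (4 - 96)² = -5444/3 - 1*(-92)² = -5444/3 - 1*8464 = -5444/3 - 8464 = -30836/3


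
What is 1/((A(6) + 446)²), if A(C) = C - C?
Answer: 1/198916 ≈ 5.0273e-6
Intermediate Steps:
A(C) = 0
1/((A(6) + 446)²) = 1/((0 + 446)²) = 1/(446²) = 1/198916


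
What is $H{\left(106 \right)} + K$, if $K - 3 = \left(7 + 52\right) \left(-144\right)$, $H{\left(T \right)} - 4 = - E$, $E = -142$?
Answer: $-8347$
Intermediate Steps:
$H{\left(T \right)} = 146$ ($H{\left(T \right)} = 4 - -142 = 4 + 142 = 146$)
$K = -8493$ ($K = 3 + \left(7 + 52\right) \left(-144\right) = 3 + 59 \left(-144\right) = 3 - 8496 = -8493$)
$H{\left(106 \right)} + K = 146 - 8493 = -8347$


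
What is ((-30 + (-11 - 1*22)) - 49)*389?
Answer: -43568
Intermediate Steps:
((-30 + (-11 - 1*22)) - 49)*389 = ((-30 + (-11 - 22)) - 49)*389 = ((-30 - 33) - 49)*389 = (-63 - 49)*389 = -112*389 = -43568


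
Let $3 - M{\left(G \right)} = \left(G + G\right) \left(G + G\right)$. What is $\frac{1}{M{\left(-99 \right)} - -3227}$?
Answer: $- \frac{1}{35974} \approx -2.7798 \cdot 10^{-5}$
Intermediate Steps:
$M{\left(G \right)} = 3 - 4 G^{2}$ ($M{\left(G \right)} = 3 - \left(G + G\right) \left(G + G\right) = 3 - 2 G 2 G = 3 - 4 G^{2}$)
$\frac{1}{M{\left(-99 \right)} - -3227} = \frac{1}{\left(3 - 4 \left(-99\right)^{2}\right) - -3227} = \frac{1}{\left(3 - 39204\right) + \left(-517 + 3744\right)} = \frac{1}{\left(3 - 39204\right) + 3227} = \frac{1}{-39201 + 3227} = \frac{1}{-35974} = - \frac{1}{35974}$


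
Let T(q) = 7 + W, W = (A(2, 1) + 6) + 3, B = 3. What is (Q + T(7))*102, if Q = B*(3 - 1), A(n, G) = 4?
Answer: 2652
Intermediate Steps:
W = 13 (W = (4 + 6) + 3 = 10 + 3 = 13)
Q = 6 (Q = 3*(3 - 1) = 3*2 = 6)
T(q) = 20 (T(q) = 7 + 13 = 20)
(Q + T(7))*102 = (6 + 20)*102 = 26*102 = 2652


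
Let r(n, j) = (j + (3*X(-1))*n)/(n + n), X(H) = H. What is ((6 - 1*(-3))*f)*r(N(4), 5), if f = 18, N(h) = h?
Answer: -567/4 ≈ -141.75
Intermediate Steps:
r(n, j) = (j - 3*n)/(2*n) (r(n, j) = (j + (3*(-1))*n)/(n + n) = (j - 3*n)/((2*n)) = (j - 3*n)*(1/(2*n)) = (j - 3*n)/(2*n))
((6 - 1*(-3))*f)*r(N(4), 5) = ((6 - 1*(-3))*18)*((1/2)*(5 - 3*4)/4) = ((6 + 3)*18)*((1/2)*(1/4)*(5 - 12)) = (9*18)*((1/2)*(1/4)*(-7)) = 162*(-7/8) = -567/4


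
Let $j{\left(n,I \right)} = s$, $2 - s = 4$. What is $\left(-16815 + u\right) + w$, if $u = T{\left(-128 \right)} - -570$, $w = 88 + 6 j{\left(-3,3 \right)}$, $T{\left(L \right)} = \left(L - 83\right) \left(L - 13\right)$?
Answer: $13582$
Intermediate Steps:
$s = -2$ ($s = 2 - 4 = -2$)
$T{\left(L \right)} = \left(-83 + L\right) \left(-13 + L\right)$
$j{\left(n,I \right)} = -2$
$w = 76$ ($w = 88 + 6 \left(-2\right) = 88 - 12 = 76$)
$u = 30321$ ($u = \left(1079 + \left(-128\right)^{2} - -12288\right) - -570 = \left(1079 + 16384 + 12288\right) + 570 = 29751 + 570 = 30321$)
$\left(-16815 + u\right) + w = \left(-16815 + 30321\right) + 76 = 13506 + 76 = 13582$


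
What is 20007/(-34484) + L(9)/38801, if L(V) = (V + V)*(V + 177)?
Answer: -660839175/1338013684 ≈ -0.49390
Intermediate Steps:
L(V) = 2*V*(177 + V) (L(V) = (2*V)*(177 + V) = 2*V*(177 + V))
20007/(-34484) + L(9)/38801 = 20007/(-34484) + (2*9*(177 + 9))/38801 = 20007*(-1/34484) + (2*9*186)*(1/38801) = -20007/34484 + 3348*(1/38801) = -20007/34484 + 3348/38801 = -660839175/1338013684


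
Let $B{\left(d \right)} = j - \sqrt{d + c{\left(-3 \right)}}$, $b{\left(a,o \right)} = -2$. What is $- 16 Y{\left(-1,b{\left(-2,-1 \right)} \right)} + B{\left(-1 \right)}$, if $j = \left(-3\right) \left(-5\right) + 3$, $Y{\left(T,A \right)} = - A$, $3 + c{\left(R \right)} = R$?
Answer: $-14 - i \sqrt{7} \approx -14.0 - 2.6458 i$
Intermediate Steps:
$c{\left(R \right)} = -3 + R$
$j = 18$ ($j = 15 + 3 = 18$)
$B{\left(d \right)} = 18 - \sqrt{-6 + d}$ ($B{\left(d \right)} = 18 - \sqrt{d - 6} = 18 - \sqrt{-6 + d}$)
$- 16 Y{\left(-1,b{\left(-2,-1 \right)} \right)} + B{\left(-1 \right)} = - 16 \left(\left(-1\right) \left(-2\right)\right) + \left(18 - \sqrt{-6 - 1}\right) = \left(-16\right) 2 + \left(18 - \sqrt{-7}\right) = -32 + \left(18 - i \sqrt{7}\right) = -14 - i \sqrt{7}$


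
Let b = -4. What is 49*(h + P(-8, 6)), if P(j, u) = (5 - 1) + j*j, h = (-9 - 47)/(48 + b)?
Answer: 35966/11 ≈ 3269.6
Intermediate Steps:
h = -14/11 (h = (-9 - 47)/(48 - 4) = -56/44 = -56*1/44 = -14/11 ≈ -1.2727)
P(j, u) = 4 + j²
49*(h + P(-8, 6)) = 49*(-14/11 + (4 + (-8)²)) = 49*(-14/11 + (4 + 64)) = 49*(-14/11 + 68) = 49*(734/11) = 35966/11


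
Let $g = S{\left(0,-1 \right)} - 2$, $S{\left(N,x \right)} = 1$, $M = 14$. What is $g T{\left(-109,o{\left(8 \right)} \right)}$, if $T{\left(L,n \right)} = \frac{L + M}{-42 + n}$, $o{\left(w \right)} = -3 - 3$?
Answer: $- \frac{95}{48} \approx -1.9792$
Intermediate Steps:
$o{\left(w \right)} = -6$ ($o{\left(w \right)} = -3 - 3 = -6$)
$g = -1$ ($g = 1 - 2 = -1$)
$T{\left(L,n \right)} = \frac{14 + L}{-42 + n}$ ($T{\left(L,n \right)} = \frac{L + 14}{-42 + n} = \frac{14 + L}{-42 + n}$)
$g T{\left(-109,o{\left(8 \right)} \right)} = - \frac{14 - 109}{-42 - 6} = - \frac{-95}{-48} = - \frac{\left(-1\right) \left(-95\right)}{48} = \left(-1\right) \frac{95}{48} = - \frac{95}{48}$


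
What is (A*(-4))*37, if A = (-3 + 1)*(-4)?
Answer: -1184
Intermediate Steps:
A = 8 (A = -2*(-4) = 8)
(A*(-4))*37 = (8*(-4))*37 = -32*37 = -1184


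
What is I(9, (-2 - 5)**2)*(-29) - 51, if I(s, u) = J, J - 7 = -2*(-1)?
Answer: -312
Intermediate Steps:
J = 9 (J = 7 - 2*(-1) = 7 + 2 = 9)
I(s, u) = 9
I(9, (-2 - 5)**2)*(-29) - 51 = 9*(-29) - 51 = -261 - 51 = -312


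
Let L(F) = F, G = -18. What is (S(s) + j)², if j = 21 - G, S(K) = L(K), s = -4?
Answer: 1225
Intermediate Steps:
S(K) = K
j = 39 (j = 21 - 1*(-18) = 21 + 18 = 39)
(S(s) + j)² = (-4 + 39)² = 35² = 1225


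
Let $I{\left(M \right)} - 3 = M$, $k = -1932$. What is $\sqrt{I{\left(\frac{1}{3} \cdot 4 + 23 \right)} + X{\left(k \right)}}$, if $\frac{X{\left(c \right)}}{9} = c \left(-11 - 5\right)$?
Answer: $\frac{\sqrt{2504118}}{3} \approx 527.48$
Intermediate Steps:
$I{\left(M \right)} = 3 + M$
$X{\left(c \right)} = - 144 c$ ($X{\left(c \right)} = 9 c \left(-11 - 5\right) = 9 c \left(-16\right) = 9 \left(- 16 c\right) = - 144 c$)
$\sqrt{I{\left(\frac{1}{3} \cdot 4 + 23 \right)} + X{\left(k \right)}} = \sqrt{\left(3 + \left(\frac{1}{3} \cdot 4 + 23\right)\right) - -278208} = \sqrt{\left(3 + \left(\frac{1}{3} \cdot 4 + 23\right)\right) + 278208} = \sqrt{\left(3 + \left(\frac{4}{3} + 23\right)\right) + 278208} = \sqrt{\left(3 + \frac{73}{3}\right) + 278208} = \sqrt{\frac{82}{3} + 278208} = \sqrt{\frac{834706}{3}} = \frac{\sqrt{2504118}}{3}$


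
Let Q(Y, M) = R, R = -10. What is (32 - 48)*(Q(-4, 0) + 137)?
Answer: -2032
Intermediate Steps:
Q(Y, M) = -10
(32 - 48)*(Q(-4, 0) + 137) = (32 - 48)*(-10 + 137) = -16*127 = -2032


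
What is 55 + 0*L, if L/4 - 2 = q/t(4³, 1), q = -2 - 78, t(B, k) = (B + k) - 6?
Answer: 55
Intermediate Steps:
t(B, k) = -6 + B + k
q = -80
L = 152/59 (L = 8 + 4*(-80/(-6 + 4³ + 1)) = 8 + 4*(-80/(-6 + 64 + 1)) = 8 + 4*(-80/59) = 8 - 320/59 = 152/59 ≈ 2.5763)
55 + 0*L = 55 + 0*(152/59) = 55 + 0 = 55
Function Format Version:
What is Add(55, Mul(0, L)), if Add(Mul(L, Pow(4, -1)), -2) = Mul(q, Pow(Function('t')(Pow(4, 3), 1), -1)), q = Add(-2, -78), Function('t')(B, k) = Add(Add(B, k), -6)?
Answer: 55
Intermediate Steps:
Function('t')(B, k) = Add(-6, B, k)
q = -80
L = Rational(152, 59) (L = Add(8, Mul(4, Mul(-80, Pow(Add(-6, Pow(4, 3), 1), -1)))) = Add(8, Mul(4, Mul(-80, Pow(Add(-6, 64, 1), -1)))) = Add(8, Mul(4, Mul(-80, Pow(59, -1)))) = Add(8, Mul(4, Mul(-80, Rational(1, 59)))) = Add(8, Mul(4, Rational(-80, 59))) = Add(8, Rational(-320, 59)) = Rational(152, 59) ≈ 2.5763)
Add(55, Mul(0, L)) = Add(55, Mul(0, Rational(152, 59))) = Add(55, 0) = 55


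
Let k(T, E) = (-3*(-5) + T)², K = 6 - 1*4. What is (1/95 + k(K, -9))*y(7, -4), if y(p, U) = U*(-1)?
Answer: 109824/95 ≈ 1156.0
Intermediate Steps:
K = 2 (K = 6 - 4 = 2)
y(p, U) = -U
k(T, E) = (15 + T)²
(1/95 + k(K, -9))*y(7, -4) = (1/95 + (15 + 2)²)*(-1*(-4)) = (1/95 + 17²)*4 = (1/95 + 289)*4 = (27456/95)*4 = 109824/95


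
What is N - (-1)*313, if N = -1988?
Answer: -1675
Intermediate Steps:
N - (-1)*313 = -1988 - (-1)*313 = -1988 - 1*(-313) = -1988 + 313 = -1675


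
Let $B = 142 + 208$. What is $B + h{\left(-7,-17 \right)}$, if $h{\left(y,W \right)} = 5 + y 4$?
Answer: $327$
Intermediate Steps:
$B = 350$
$h{\left(y,W \right)} = 5 + 4 y$
$B + h{\left(-7,-17 \right)} = 350 + \left(5 + 4 \left(-7\right)\right) = 350 + \left(5 - 28\right) = 350 - 23 = 327$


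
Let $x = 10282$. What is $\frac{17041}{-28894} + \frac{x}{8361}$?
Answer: $\frac{154608307}{241582734} \approx 0.63998$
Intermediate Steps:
$\frac{17041}{-28894} + \frac{x}{8361} = \frac{17041}{-28894} + \frac{10282}{8361} = 17041 \left(- \frac{1}{28894}\right) + 10282 \cdot \frac{1}{8361} = - \frac{17041}{28894} + \frac{10282}{8361} = \frac{154608307}{241582734}$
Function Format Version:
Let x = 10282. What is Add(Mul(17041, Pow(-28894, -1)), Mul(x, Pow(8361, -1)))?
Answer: Rational(154608307, 241582734) ≈ 0.63998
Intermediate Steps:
Add(Mul(17041, Pow(-28894, -1)), Mul(x, Pow(8361, -1))) = Add(Mul(17041, Pow(-28894, -1)), Mul(10282, Pow(8361, -1))) = Add(Mul(17041, Rational(-1, 28894)), Mul(10282, Rational(1, 8361))) = Add(Rational(-17041, 28894), Rational(10282, 8361)) = Rational(154608307, 241582734)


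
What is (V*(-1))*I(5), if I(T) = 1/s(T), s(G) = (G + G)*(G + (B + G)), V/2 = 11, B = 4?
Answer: -11/70 ≈ -0.15714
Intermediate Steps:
V = 22 (V = 2*11 = 22)
s(G) = 2*G*(4 + 2*G) (s(G) = (G + G)*(G + (4 + G)) = (2*G)*(4 + 2*G) = 2*G*(4 + 2*G))
I(T) = 1/(4*T*(2 + T))
(V*(-1))*I(5) = (22*(-1))*((¼)/(5*(2 + 5))) = -11/(2*5*7) = -22*1/140 = -11/70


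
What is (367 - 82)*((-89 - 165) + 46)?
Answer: -59280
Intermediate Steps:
(367 - 82)*((-89 - 165) + 46) = 285*(-254 + 46) = 285*(-208) = -59280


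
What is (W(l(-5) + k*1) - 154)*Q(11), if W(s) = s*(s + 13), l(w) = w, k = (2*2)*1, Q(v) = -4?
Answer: 664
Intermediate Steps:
k = 4 (k = 4*1 = 4)
W(s) = s*(13 + s)
(W(l(-5) + k*1) - 154)*Q(11) = ((-5 + 4*1)*(13 + (-5 + 4*1)) - 154)*(-4) = ((-5 + 4)*(13 + (-5 + 4)) - 154)*(-4) = (-(13 - 1) - 154)*(-4) = (-1*12 - 154)*(-4) = (-12 - 154)*(-4) = -166*(-4) = 664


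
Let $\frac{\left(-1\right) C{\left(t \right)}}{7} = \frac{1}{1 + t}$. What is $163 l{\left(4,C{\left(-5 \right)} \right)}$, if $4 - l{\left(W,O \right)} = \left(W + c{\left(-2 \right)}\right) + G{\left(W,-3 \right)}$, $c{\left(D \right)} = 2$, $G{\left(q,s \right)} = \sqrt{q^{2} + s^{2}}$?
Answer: $-1141$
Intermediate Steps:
$C{\left(t \right)} = - \frac{7}{1 + t}$
$l{\left(W,O \right)} = 2 - W - \sqrt{9 + W^{2}}$ ($l{\left(W,O \right)} = 4 - \left(\left(W + 2\right) + \sqrt{W^{2} + \left(-3\right)^{2}}\right) = 4 - \left(\left(2 + W\right) + \sqrt{W^{2} + 9}\right) = 4 - \left(\left(2 + W\right) + \sqrt{9 + W^{2}}\right) = 4 - \left(2 + W + \sqrt{9 + W^{2}}\right) = 2 - W - \sqrt{9 + W^{2}}$)
$163 l{\left(4,C{\left(-5 \right)} \right)} = 163 \left(2 - 4 - \sqrt{9 + 4^{2}}\right) = 163 \left(2 - 4 - \sqrt{9 + 16}\right) = 163 \left(2 - 4 - \sqrt{25}\right) = 163 \left(2 - 4 - 5\right) = 163 \left(-7\right) = -1141$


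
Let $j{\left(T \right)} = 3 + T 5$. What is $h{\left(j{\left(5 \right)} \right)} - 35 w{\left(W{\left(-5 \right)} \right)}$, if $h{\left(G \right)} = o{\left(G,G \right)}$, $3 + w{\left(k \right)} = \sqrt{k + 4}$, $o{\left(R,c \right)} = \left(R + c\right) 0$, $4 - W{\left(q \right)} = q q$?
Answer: $105 - 35 i \sqrt{17} \approx 105.0 - 144.31 i$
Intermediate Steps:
$W{\left(q \right)} = 4 - q^{2}$ ($W{\left(q \right)} = 4 - q q = 4 - q^{2}$)
$j{\left(T \right)} = 3 + 5 T$
$o{\left(R,c \right)} = 0$
$w{\left(k \right)} = -3 + \sqrt{4 + k}$ ($w{\left(k \right)} = -3 + \sqrt{k + 4} = -3 + \sqrt{4 + k}$)
$h{\left(G \right)} = 0$
$h{\left(j{\left(5 \right)} \right)} - 35 w{\left(W{\left(-5 \right)} \right)} = 0 - 35 \left(-3 + \sqrt{4 + \left(4 - \left(-5\right)^{2}\right)}\right) = 0 - 35 \left(-3 + \sqrt{4 + \left(4 - 25\right)}\right) = 0 - 35 \left(-3 + \sqrt{4 - 21}\right) = 0 - 35 \left(-3 + \sqrt{-17}\right) = 0 - 35 \left(-3 + i \sqrt{17}\right) = 0 + \left(105 - 35 i \sqrt{17}\right) = 105 - 35 i \sqrt{17}$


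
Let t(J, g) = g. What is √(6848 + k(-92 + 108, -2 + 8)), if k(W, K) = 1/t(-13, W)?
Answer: √109569/4 ≈ 82.753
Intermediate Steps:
k(W, K) = 1/W
√(6848 + k(-92 + 108, -2 + 8)) = √(6848 + 1/(-92 + 108)) = √(6848 + 1/16) = √(109569/16) = √109569/4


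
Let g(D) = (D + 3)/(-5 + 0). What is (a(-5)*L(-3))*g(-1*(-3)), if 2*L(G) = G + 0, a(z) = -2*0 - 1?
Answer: -9/5 ≈ -1.8000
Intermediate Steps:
a(z) = -1 (a(z) = 0 - 1 = -1)
L(G) = G/2 (L(G) = (G + 0)/2 = G/2)
g(D) = -3/5 - D/5 (g(D) = (3 + D)/(-5) = (3 + D)*(-1/5) = -3/5 - D/5)
(a(-5)*L(-3))*g(-1*(-3)) = (-(-3)/2)*(-3/5 - (-1)*(-3)/5) = (-1*(-3/2))*(-3/5 - 1/5*3) = 3*(-3/5 - 3/5)/2 = (3/2)*(-6/5) = -9/5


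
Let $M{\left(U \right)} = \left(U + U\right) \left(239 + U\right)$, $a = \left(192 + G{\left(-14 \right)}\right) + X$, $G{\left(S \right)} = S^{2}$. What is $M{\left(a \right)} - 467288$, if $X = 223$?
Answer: $571412$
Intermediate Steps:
$a = 611$ ($a = \left(192 + \left(-14\right)^{2}\right) + 223 = \left(192 + 196\right) + 223 = 388 + 223 = 611$)
$M{\left(U \right)} = 2 U \left(239 + U\right)$
$M{\left(a \right)} - 467288 = 2 \cdot 611 \left(239 + 611\right) - 467288 = 2 \cdot 611 \cdot 850 - 467288 = 1038700 - 467288 = 571412$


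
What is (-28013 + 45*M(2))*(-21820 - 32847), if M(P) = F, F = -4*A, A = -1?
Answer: 1521546611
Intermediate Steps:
F = 4 (F = -4*(-1) = 4)
M(P) = 4
(-28013 + 45*M(2))*(-21820 - 32847) = (-28013 + 45*4)*(-21820 - 32847) = (-28013 + 180)*(-54667) = -27833*(-54667) = 1521546611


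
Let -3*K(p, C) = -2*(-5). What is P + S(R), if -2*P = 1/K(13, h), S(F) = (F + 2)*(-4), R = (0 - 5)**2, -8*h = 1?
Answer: -2157/20 ≈ -107.85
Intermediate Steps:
h = -1/8 (h = -1/8*1 = -1/8 ≈ -0.12500)
R = 25 (R = (-5)**2 = 25)
K(p, C) = -10/3 (K(p, C) = -(-2)*(-5)/3 = -1/3*10 = -10/3)
S(F) = -8 - 4*F (S(F) = (2 + F)*(-4) = -8 - 4*F)
P = 3/20 (P = -1/(2*(-10/3)) = -1/2*(-3/10) = 3/20 ≈ 0.15000)
P + S(R) = 3/20 + (-8 - 4*25) = 3/20 + (-8 - 100) = 3/20 - 108 = -2157/20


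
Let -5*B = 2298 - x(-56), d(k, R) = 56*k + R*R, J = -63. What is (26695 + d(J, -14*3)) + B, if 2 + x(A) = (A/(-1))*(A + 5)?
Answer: 119499/5 ≈ 23900.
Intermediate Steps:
x(A) = -2 - A*(5 + A) (x(A) = -2 + (A/(-1))*(A + 5) = -2 + (A*(-1))*(5 + A) = -2 + (-A)*(5 + A) = -2 - A*(5 + A))
d(k, R) = R**2 + 56*k (d(k, R) = 56*k + R**2 = R**2 + 56*k)
B = -5156/5 (B = -(2298 - (-2 - 1*(-56)**2 - 5*(-56)))/5 = -(2298 - (-2 - 1*3136 + 280))/5 = -(2298 - (-2 - 3136 + 280))/5 = -(2298 - 1*(-2858))/5 = -(2298 + 2858)/5 = -1/5*5156 = -5156/5 ≈ -1031.2)
(26695 + d(J, -14*3)) + B = (26695 + ((-14*3)**2 + 56*(-63))) - 5156/5 = (26695 + ((-42)**2 - 3528)) - 5156/5 = (26695 + (1764 - 3528)) - 5156/5 = (26695 - 1764) - 5156/5 = 24931 - 5156/5 = 119499/5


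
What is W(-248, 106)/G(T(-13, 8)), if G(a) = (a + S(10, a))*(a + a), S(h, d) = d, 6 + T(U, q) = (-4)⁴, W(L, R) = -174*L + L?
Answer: 5363/31250 ≈ 0.17162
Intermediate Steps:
W(L, R) = -173*L
T(U, q) = 250 (T(U, q) = -6 + (-4)⁴ = -6 + 256 = 250)
G(a) = 4*a² (G(a) = (a + a)*(a + a) = (2*a)*(2*a) = 4*a²)
W(-248, 106)/G(T(-13, 8)) = (-173*(-248))/((4*250²)) = 42904/((4*62500)) = 42904/250000 = 42904*(1/250000) = 5363/31250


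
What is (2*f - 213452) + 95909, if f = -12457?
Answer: -142457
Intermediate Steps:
(2*f - 213452) + 95909 = (2*(-12457) - 213452) + 95909 = (-24914 - 213452) + 95909 = -238366 + 95909 = -142457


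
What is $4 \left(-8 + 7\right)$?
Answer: $-4$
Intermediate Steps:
$4 \left(-8 + 7\right) = 4 \left(-1\right) = -4$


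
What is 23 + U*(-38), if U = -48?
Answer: 1847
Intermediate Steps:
23 + U*(-38) = 23 - 48*(-38) = 23 + 1824 = 1847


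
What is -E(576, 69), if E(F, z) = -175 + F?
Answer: -401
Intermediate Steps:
-E(576, 69) = -(-175 + 576) = -1*401 = -401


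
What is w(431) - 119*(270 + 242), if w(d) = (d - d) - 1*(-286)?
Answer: -60642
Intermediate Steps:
w(d) = 286 (w(d) = 0 + 286 = 286)
w(431) - 119*(270 + 242) = 286 - 119*(270 + 242) = 286 - 119*512 = 286 - 60928 = -60642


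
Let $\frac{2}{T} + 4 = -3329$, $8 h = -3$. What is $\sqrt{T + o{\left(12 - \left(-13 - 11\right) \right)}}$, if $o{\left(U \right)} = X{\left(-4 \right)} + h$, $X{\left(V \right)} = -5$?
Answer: $\frac{i \sqrt{955471110}}{13332} \approx 2.3185 i$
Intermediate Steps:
$h = - \frac{3}{8}$ ($h = \frac{1}{8} \left(-3\right) = - \frac{3}{8} \approx -0.375$)
$T = - \frac{2}{3333}$ ($T = \frac{2}{-4 - 3329} = \frac{2}{-3333} = 2 \left(- \frac{1}{3333}\right) = - \frac{2}{3333} \approx -0.00060006$)
$o{\left(U \right)} = - \frac{43}{8}$ ($o{\left(U \right)} = -5 - \frac{3}{8} = - \frac{43}{8}$)
$\sqrt{T + o{\left(12 - \left(-13 - 11\right) \right)}} = \sqrt{- \frac{2}{3333} - \frac{43}{8}} = \sqrt{- \frac{143335}{26664}} = \frac{i \sqrt{955471110}}{13332}$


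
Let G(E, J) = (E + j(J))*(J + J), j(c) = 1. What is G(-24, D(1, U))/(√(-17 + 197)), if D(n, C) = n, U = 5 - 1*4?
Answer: -23*√5/15 ≈ -3.4286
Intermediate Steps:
U = 1 (U = 5 - 4 = 1)
G(E, J) = 2*J*(1 + E) (G(E, J) = (E + 1)*(J + J) = (1 + E)*(2*J) = 2*J*(1 + E))
G(-24, D(1, U))/(√(-17 + 197)) = (2*1*(1 - 24))/(√(-17 + 197)) = (2*1*(-23))/(√180) = -46*√5/30 = -23*√5/15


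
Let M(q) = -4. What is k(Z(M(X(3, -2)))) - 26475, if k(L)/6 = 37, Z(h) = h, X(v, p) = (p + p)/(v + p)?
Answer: -26253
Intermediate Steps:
X(v, p) = 2*p/(p + v) (X(v, p) = (2*p)/(p + v) = 2*p/(p + v))
k(L) = 222 (k(L) = 6*37 = 222)
k(Z(M(X(3, -2)))) - 26475 = 222 - 26475 = -26253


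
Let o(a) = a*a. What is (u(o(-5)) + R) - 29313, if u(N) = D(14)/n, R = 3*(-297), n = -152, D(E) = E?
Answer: -2295511/76 ≈ -30204.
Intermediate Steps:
o(a) = a²
R = -891
u(N) = -7/76 (u(N) = 14/(-152) = 14*(-1/152) = -7/76)
(u(o(-5)) + R) - 29313 = (-7/76 - 891) - 29313 = -67723/76 - 29313 = -2295511/76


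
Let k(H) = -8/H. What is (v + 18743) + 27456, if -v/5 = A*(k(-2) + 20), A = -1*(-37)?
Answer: 41759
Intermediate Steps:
A = 37
v = -4440 (v = -185*(-8/(-2) + 20) = -185*(-8*(-½) + 20) = -185*(4 + 20) = -185*24 = -5*888 = -4440)
(v + 18743) + 27456 = (-4440 + 18743) + 27456 = 14303 + 27456 = 41759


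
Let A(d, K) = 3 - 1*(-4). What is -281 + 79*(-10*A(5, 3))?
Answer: -5811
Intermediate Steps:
A(d, K) = 7 (A(d, K) = 3 + 4 = 7)
-281 + 79*(-10*A(5, 3)) = -281 + 79*(-10*7) = -281 + 79*(-70) = -281 - 5530 = -5811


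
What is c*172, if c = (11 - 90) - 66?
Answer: -24940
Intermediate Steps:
c = -145 (c = -79 - 66 = -145)
c*172 = -145*172 = -24940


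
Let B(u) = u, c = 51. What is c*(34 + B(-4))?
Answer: 1530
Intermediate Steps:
c*(34 + B(-4)) = 51*(34 - 4) = 51*30 = 1530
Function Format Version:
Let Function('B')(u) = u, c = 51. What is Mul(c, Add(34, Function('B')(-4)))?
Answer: 1530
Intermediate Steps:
Mul(c, Add(34, Function('B')(-4))) = Mul(51, Add(34, -4)) = Mul(51, 30) = 1530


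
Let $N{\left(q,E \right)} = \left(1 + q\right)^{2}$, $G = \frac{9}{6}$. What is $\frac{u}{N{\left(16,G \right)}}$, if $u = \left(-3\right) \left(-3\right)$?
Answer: $\frac{9}{289} \approx 0.031142$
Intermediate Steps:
$u = 9$
$G = \frac{3}{2}$ ($G = 9 \cdot \frac{1}{6} = \frac{3}{2} \approx 1.5$)
$\frac{u}{N{\left(16,G \right)}} = \frac{9}{\left(1 + 16\right)^{2}} = \frac{9}{17^{2}} = \frac{9}{289}$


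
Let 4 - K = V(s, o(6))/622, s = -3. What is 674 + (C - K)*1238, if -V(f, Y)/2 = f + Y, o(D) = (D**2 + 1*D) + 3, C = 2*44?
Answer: 32499130/311 ≈ 1.0450e+5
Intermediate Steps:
C = 88
o(D) = 3 + D + D**2 (o(D) = (D**2 + D) + 3 = (D + D**2) + 3 = 3 + D + D**2)
V(f, Y) = -2*Y - 2*f (V(f, Y) = -2*(f + Y) = -2*(Y + f) = -2*Y - 2*f)
K = 1286/311 (K = 4 - (-2*(3 + 6 + 6**2) - 2*(-3))/622 = 4 - (-2*(3 + 6 + 36) + 6)/622 = 4 - (-2*45 + 6)/622 = 4 - (-90 + 6)/622 = 4 - (-84)/622 = 4 - 1*(-42/311) = 4 + 42/311 = 1286/311 ≈ 4.1350)
674 + (C - K)*1238 = 674 + (88 - 1*1286/311)*1238 = 674 + (88 - 1286/311)*1238 = 674 + (26082/311)*1238 = 674 + 32289516/311 = 32499130/311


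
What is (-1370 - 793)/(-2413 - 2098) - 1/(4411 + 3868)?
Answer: 17902966/37346569 ≈ 0.47937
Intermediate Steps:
(-1370 - 793)/(-2413 - 2098) - 1/(4411 + 3868) = -2163/(-4511) - 1/8279 = -2163*(-1/4511) - 1*1/8279 = 2163/4511 - 1/8279 = 17902966/37346569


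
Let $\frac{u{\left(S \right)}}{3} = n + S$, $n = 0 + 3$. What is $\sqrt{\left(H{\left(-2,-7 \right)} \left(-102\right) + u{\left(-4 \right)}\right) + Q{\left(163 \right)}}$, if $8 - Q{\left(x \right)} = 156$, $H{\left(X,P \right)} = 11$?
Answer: $i \sqrt{1273} \approx 35.679 i$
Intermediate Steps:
$n = 3$
$Q{\left(x \right)} = -148$ ($Q{\left(x \right)} = 8 - 156 = -148$)
$u{\left(S \right)} = 9 + 3 S$ ($u{\left(S \right)} = 3 \left(3 + S\right) = 9 + 3 S$)
$\sqrt{\left(H{\left(-2,-7 \right)} \left(-102\right) + u{\left(-4 \right)}\right) + Q{\left(163 \right)}} = \sqrt{\left(11 \left(-102\right) + \left(9 + 3 \left(-4\right)\right)\right) - 148} = \sqrt{\left(-1122 + \left(9 - 12\right)\right) - 148} = \sqrt{\left(-1122 - 3\right) - 148} = \sqrt{-1125 - 148} = \sqrt{-1273} = i \sqrt{1273}$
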